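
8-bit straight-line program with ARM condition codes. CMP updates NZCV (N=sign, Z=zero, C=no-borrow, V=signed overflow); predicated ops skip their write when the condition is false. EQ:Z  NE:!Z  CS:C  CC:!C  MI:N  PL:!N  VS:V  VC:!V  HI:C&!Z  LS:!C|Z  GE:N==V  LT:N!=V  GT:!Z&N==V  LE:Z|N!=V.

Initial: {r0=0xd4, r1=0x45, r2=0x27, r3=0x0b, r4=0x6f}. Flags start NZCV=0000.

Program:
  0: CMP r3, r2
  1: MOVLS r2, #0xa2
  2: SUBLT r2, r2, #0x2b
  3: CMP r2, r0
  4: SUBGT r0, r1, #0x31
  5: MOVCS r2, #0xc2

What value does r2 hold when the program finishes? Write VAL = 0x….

VAL = 0x77

0: ✓ CMP  NZCV=1000
1: ✓ MOVLS  r2←0xa2
2: ✓ SUBLT  r2←0x77
3: ✓ CMP  NZCV=1001
4: ✓ SUBGT  r0←0x14
5: · MOVCS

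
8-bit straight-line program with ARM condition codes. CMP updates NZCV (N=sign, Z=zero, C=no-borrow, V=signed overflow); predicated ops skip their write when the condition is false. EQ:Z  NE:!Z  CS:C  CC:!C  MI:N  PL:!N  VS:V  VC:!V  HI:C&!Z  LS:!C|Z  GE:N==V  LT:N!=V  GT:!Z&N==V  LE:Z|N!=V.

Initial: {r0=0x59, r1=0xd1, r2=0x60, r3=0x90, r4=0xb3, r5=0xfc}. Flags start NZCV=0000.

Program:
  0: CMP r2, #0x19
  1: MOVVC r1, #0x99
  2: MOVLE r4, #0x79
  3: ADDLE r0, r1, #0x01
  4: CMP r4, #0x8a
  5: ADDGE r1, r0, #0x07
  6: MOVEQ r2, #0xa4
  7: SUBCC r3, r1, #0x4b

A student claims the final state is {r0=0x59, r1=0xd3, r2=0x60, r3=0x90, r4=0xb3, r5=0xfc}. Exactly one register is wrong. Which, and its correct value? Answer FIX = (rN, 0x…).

[0] flags=0010 → (cmp)
[1] flags=0010 VC?T → r1=0x99
[2] flags=0010 LE?F → skip
[3] flags=0010 LE?F → skip
[4] flags=0010 → (cmp)
[5] flags=0010 GE?T → r1=0x60
[6] flags=0010 EQ?F → skip
[7] flags=0010 CC?F → skip

FIX = (r1, 0x60)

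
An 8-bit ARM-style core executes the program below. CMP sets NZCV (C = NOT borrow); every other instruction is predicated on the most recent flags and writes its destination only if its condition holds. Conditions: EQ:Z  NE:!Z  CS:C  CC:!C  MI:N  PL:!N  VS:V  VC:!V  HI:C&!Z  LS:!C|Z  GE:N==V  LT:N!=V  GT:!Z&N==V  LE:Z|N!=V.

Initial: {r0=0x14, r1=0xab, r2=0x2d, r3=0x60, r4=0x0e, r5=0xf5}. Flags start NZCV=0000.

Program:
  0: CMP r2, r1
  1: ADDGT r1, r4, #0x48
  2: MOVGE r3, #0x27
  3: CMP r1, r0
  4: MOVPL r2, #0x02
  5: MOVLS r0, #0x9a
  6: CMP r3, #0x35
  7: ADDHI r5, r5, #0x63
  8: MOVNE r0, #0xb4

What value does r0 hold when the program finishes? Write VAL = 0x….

VAL = 0xb4

0: ✓ CMP  NZCV=1001
1: ✓ ADDGT  r1←0x56
2: ✓ MOVGE  r3←0x27
3: ✓ CMP  NZCV=0010
4: ✓ MOVPL  r2←0x02
5: · MOVLS
6: ✓ CMP  NZCV=1000
7: · ADDHI
8: ✓ MOVNE  r0←0xb4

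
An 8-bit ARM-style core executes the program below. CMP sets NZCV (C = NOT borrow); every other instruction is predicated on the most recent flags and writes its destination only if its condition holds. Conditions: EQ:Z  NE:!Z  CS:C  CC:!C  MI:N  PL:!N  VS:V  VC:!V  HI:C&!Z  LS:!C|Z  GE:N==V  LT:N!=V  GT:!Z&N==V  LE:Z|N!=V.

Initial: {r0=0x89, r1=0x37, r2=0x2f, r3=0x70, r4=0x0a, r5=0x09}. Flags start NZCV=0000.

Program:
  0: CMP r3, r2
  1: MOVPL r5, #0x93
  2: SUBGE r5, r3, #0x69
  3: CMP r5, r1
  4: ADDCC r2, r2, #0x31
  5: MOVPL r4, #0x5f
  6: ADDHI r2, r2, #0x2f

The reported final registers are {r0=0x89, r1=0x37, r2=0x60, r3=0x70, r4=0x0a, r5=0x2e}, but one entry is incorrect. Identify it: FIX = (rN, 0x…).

[0] flags=0010 → (cmp)
[1] flags=0010 PL?T → r5=0x93
[2] flags=0010 GE?T → r5=0x07
[3] flags=1000 → (cmp)
[4] flags=1000 CC?T → r2=0x60
[5] flags=1000 PL?F → skip
[6] flags=1000 HI?F → skip

FIX = (r5, 0x07)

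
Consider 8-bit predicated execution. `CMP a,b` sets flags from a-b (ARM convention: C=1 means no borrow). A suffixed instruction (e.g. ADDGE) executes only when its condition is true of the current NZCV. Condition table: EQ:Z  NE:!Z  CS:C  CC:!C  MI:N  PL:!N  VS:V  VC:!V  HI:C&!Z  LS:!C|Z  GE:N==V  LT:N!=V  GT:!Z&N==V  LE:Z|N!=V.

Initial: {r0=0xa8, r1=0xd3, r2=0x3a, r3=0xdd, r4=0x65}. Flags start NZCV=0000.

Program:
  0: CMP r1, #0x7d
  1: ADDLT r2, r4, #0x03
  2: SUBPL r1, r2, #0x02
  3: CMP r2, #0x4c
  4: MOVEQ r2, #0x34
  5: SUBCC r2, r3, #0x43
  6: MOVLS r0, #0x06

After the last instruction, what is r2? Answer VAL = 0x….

VAL = 0x68

[0] flags=0011 → (cmp)
[1] flags=0011 LT?T → r2=0x68
[2] flags=0011 PL?T → r1=0x66
[3] flags=0010 → (cmp)
[4] flags=0010 EQ?F → skip
[5] flags=0010 CC?F → skip
[6] flags=0010 LS?F → skip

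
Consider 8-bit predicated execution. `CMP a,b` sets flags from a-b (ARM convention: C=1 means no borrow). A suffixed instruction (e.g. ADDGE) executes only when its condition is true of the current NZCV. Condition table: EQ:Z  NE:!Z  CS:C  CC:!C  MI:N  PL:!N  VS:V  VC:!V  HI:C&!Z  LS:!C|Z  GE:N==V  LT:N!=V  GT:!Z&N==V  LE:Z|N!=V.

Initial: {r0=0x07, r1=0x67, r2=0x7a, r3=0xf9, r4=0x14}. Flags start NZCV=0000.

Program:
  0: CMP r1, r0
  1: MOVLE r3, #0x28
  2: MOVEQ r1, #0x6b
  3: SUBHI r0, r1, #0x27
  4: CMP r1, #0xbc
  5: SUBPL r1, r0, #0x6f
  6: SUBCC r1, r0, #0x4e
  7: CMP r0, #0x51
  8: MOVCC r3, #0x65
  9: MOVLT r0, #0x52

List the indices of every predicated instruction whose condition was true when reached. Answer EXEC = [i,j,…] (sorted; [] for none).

EXEC = [3,6,8,9]

[0] flags=0010 → (cmp)
[1] flags=0010 LE?F → skip
[2] flags=0010 EQ?F → skip
[3] flags=0010 HI?T → r0=0x40
[4] flags=1001 → (cmp)
[5] flags=1001 PL?F → skip
[6] flags=1001 CC?T → r1=0xf2
[7] flags=1000 → (cmp)
[8] flags=1000 CC?T → r3=0x65
[9] flags=1000 LT?T → r0=0x52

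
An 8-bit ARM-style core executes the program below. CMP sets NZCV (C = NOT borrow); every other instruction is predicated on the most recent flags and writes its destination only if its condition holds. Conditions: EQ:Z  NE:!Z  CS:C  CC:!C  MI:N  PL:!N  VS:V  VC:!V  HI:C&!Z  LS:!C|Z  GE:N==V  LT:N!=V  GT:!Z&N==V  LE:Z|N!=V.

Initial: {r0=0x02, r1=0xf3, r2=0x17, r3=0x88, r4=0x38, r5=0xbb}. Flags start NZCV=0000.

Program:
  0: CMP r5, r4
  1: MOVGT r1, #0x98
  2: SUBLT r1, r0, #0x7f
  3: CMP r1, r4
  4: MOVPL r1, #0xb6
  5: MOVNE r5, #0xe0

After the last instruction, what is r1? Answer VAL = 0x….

0: ✓ CMP  NZCV=1010
1: · MOVGT
2: ✓ SUBLT  r1←0x83
3: ✓ CMP  NZCV=0011
4: ✓ MOVPL  r1←0xb6
5: ✓ MOVNE  r5←0xe0

VAL = 0xb6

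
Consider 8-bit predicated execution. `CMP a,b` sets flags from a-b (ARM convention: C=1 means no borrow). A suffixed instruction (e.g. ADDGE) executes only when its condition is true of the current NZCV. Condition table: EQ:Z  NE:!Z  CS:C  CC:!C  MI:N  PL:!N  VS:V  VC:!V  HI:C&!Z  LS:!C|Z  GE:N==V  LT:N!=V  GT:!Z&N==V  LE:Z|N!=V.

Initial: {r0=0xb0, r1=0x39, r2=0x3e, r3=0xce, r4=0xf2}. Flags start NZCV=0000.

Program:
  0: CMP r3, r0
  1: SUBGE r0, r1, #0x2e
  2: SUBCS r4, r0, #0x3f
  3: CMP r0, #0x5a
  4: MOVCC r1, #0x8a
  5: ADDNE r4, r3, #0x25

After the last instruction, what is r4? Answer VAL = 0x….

VAL = 0xf3

0: ✓ CMP  NZCV=0010
1: ✓ SUBGE  r0←0x0b
2: ✓ SUBCS  r4←0xcc
3: ✓ CMP  NZCV=1000
4: ✓ MOVCC  r1←0x8a
5: ✓ ADDNE  r4←0xf3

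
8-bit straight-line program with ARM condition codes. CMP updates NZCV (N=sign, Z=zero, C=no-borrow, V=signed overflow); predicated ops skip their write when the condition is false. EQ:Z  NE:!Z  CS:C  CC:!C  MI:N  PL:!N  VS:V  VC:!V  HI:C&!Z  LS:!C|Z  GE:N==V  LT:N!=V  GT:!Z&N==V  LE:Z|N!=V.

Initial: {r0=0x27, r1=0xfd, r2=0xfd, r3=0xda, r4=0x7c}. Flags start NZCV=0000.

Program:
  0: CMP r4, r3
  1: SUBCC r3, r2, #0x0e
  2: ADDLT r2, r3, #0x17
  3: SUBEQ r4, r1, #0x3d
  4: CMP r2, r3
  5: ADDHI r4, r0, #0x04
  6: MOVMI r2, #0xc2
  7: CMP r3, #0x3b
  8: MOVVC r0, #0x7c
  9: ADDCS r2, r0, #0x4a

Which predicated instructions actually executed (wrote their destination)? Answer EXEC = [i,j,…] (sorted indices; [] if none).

EXEC = [1,5,8,9]

[0] flags=1001 → (cmp)
[1] flags=1001 CC?T → r3=0xef
[2] flags=1001 LT?F → skip
[3] flags=1001 EQ?F → skip
[4] flags=0010 → (cmp)
[5] flags=0010 HI?T → r4=0x2b
[6] flags=0010 MI?F → skip
[7] flags=1010 → (cmp)
[8] flags=1010 VC?T → r0=0x7c
[9] flags=1010 CS?T → r2=0xc6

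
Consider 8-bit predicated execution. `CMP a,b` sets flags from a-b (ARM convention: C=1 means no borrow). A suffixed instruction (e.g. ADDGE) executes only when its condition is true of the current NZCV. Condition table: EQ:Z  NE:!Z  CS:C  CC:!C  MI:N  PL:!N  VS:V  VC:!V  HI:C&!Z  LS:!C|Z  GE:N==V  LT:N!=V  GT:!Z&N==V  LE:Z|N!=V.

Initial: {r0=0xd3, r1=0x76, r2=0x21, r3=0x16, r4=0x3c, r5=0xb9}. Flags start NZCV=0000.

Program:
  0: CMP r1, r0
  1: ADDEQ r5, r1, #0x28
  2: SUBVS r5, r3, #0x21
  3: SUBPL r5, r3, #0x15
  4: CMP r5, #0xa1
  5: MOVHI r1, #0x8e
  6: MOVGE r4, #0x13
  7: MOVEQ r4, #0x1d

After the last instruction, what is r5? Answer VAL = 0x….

[0] flags=1001 → (cmp)
[1] flags=1001 EQ?F → skip
[2] flags=1001 VS?T → r5=0xf5
[3] flags=1001 PL?F → skip
[4] flags=0010 → (cmp)
[5] flags=0010 HI?T → r1=0x8e
[6] flags=0010 GE?T → r4=0x13
[7] flags=0010 EQ?F → skip

VAL = 0xf5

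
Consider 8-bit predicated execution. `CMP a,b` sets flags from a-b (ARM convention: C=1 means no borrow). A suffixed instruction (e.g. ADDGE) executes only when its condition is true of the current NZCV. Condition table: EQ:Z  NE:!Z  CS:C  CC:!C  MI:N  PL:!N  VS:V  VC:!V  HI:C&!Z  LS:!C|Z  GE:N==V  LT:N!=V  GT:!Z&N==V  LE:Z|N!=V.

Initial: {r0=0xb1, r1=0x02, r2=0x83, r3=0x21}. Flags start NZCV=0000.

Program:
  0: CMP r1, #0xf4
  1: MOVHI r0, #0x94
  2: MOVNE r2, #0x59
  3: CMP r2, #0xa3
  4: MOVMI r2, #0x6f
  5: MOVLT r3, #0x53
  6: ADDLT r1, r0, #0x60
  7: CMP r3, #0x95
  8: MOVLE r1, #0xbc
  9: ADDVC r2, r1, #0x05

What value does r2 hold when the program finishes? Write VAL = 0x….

VAL = 0x6f

[0] flags=0000 → (cmp)
[1] flags=0000 HI?F → skip
[2] flags=0000 NE?T → r2=0x59
[3] flags=1001 → (cmp)
[4] flags=1001 MI?T → r2=0x6f
[5] flags=1001 LT?F → skip
[6] flags=1001 LT?F → skip
[7] flags=1001 → (cmp)
[8] flags=1001 LE?F → skip
[9] flags=1001 VC?F → skip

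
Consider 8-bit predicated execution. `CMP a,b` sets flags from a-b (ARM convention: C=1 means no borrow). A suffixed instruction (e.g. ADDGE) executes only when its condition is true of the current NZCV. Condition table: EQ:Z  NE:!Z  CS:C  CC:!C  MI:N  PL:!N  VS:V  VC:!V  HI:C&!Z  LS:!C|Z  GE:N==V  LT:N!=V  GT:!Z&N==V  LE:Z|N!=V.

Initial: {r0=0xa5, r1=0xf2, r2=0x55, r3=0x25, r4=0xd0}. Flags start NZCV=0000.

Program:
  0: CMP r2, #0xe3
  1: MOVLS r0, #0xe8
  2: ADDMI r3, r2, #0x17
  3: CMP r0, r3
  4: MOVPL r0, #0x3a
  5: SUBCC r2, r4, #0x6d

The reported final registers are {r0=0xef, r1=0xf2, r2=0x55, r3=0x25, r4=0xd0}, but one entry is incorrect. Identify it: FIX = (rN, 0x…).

[0] flags=0000 → (cmp)
[1] flags=0000 LS?T → r0=0xe8
[2] flags=0000 MI?F → skip
[3] flags=1010 → (cmp)
[4] flags=1010 PL?F → skip
[5] flags=1010 CC?F → skip

FIX = (r0, 0xe8)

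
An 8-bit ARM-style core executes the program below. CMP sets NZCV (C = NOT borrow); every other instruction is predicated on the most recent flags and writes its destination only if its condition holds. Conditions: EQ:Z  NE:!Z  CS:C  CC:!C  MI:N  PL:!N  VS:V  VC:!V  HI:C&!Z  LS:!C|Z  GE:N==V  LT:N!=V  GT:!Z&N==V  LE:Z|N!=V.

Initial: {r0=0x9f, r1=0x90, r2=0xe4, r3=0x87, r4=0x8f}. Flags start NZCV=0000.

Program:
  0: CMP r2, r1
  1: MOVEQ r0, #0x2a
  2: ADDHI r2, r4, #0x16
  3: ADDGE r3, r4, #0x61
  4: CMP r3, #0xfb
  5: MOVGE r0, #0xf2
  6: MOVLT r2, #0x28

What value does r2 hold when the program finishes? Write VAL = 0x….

0: ✓ CMP  NZCV=0010
1: · MOVEQ
2: ✓ ADDHI  r2←0xa5
3: ✓ ADDGE  r3←0xf0
4: ✓ CMP  NZCV=1000
5: · MOVGE
6: ✓ MOVLT  r2←0x28

VAL = 0x28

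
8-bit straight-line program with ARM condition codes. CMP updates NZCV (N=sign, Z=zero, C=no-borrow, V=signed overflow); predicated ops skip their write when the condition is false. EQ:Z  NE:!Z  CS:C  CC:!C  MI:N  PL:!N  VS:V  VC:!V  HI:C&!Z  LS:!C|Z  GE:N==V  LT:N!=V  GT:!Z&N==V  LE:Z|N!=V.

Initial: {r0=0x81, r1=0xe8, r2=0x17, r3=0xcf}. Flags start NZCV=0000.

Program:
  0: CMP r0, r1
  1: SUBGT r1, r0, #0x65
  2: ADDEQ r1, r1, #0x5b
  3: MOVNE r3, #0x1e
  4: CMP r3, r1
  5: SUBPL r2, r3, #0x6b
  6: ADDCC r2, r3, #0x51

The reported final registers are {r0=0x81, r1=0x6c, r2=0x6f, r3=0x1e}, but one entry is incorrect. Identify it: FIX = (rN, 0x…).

0: ✓ CMP  NZCV=1000
1: · SUBGT
2: · ADDEQ
3: ✓ MOVNE  r3←0x1e
4: ✓ CMP  NZCV=0000
5: ✓ SUBPL  r2←0xb3
6: ✓ ADDCC  r2←0x6f

FIX = (r1, 0xe8)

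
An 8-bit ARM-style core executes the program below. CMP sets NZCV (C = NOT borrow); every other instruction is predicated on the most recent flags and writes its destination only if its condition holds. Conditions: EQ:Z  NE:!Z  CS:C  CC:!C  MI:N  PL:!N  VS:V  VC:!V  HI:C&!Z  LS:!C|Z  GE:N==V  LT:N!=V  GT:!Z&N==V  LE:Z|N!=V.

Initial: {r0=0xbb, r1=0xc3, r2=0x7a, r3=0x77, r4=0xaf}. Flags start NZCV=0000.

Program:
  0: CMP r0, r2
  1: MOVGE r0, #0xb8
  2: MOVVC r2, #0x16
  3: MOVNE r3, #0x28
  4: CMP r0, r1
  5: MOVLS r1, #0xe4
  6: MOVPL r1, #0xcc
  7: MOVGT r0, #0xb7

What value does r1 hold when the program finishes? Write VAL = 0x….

VAL = 0xe4

0: ✓ CMP  NZCV=0011
1: · MOVGE
2: · MOVVC
3: ✓ MOVNE  r3←0x28
4: ✓ CMP  NZCV=1000
5: ✓ MOVLS  r1←0xe4
6: · MOVPL
7: · MOVGT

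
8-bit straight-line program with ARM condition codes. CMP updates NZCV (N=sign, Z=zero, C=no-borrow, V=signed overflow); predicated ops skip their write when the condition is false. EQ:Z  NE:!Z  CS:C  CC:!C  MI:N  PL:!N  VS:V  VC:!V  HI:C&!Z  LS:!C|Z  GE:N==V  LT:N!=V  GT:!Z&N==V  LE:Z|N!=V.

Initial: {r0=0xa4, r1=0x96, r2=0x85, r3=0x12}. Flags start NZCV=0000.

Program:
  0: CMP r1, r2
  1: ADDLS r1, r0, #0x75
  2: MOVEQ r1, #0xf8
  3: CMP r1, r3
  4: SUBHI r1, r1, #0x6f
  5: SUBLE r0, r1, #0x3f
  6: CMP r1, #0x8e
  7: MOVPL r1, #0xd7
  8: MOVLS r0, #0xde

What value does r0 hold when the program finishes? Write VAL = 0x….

VAL = 0xde

[0] flags=0010 → (cmp)
[1] flags=0010 LS?F → skip
[2] flags=0010 EQ?F → skip
[3] flags=1010 → (cmp)
[4] flags=1010 HI?T → r1=0x27
[5] flags=1010 LE?T → r0=0xe8
[6] flags=1001 → (cmp)
[7] flags=1001 PL?F → skip
[8] flags=1001 LS?T → r0=0xde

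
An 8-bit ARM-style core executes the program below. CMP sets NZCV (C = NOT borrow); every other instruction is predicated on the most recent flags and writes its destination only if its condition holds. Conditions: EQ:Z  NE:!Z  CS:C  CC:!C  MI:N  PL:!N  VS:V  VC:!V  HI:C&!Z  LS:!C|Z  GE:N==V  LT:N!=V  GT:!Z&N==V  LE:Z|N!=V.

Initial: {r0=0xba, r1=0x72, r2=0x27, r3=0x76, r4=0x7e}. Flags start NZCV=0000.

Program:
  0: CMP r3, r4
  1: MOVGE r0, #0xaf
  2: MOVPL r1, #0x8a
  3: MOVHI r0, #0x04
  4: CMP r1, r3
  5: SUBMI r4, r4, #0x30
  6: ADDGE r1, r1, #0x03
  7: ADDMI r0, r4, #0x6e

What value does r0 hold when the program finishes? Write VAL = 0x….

VAL = 0xbc

0: ✓ CMP  NZCV=1000
1: · MOVGE
2: · MOVPL
3: · MOVHI
4: ✓ CMP  NZCV=1000
5: ✓ SUBMI  r4←0x4e
6: · ADDGE
7: ✓ ADDMI  r0←0xbc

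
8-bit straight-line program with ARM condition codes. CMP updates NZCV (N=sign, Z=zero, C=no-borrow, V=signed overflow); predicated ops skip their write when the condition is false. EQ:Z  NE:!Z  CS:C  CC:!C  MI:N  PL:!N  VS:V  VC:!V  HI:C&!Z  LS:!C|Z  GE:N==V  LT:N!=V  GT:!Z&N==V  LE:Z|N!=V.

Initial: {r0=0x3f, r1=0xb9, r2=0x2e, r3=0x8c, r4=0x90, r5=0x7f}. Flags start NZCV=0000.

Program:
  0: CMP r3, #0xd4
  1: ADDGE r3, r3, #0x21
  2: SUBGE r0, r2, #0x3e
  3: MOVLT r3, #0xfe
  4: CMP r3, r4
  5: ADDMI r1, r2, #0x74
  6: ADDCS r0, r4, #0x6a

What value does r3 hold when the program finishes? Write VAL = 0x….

0: ✓ CMP  NZCV=1000
1: · ADDGE
2: · SUBGE
3: ✓ MOVLT  r3←0xfe
4: ✓ CMP  NZCV=0010
5: · ADDMI
6: ✓ ADDCS  r0←0xfa

VAL = 0xfe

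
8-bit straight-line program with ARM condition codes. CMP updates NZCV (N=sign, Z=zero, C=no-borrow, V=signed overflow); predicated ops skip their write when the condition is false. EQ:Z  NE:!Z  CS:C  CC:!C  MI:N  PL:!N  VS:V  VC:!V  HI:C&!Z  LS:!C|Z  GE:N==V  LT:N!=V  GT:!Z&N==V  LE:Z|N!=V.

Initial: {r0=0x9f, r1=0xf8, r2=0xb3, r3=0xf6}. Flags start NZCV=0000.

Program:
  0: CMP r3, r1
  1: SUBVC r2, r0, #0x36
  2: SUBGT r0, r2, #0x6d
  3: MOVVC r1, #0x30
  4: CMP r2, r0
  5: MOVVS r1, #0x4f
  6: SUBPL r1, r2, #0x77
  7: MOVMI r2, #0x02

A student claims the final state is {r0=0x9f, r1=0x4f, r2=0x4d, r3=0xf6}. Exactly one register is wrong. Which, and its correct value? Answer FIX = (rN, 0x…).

0: ✓ CMP  NZCV=1000
1: ✓ SUBVC  r2←0x69
2: · SUBGT
3: ✓ MOVVC  r1←0x30
4: ✓ CMP  NZCV=1001
5: ✓ MOVVS  r1←0x4f
6: · SUBPL
7: ✓ MOVMI  r2←0x02

FIX = (r2, 0x02)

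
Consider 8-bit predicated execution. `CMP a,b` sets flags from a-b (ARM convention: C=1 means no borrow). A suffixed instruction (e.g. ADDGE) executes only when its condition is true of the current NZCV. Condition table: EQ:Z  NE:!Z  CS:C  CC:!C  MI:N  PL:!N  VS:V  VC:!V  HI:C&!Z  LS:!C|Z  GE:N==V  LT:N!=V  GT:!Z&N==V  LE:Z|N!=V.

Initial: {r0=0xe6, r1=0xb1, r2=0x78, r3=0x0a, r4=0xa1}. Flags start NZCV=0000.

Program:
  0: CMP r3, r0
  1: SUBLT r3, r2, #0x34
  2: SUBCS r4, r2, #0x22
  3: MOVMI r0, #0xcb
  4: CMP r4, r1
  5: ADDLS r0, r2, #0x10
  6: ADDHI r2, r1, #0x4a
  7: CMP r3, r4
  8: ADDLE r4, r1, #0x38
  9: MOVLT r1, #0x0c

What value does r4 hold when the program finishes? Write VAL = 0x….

[0] flags=0000 → (cmp)
[1] flags=0000 LT?F → skip
[2] flags=0000 CS?F → skip
[3] flags=0000 MI?F → skip
[4] flags=1000 → (cmp)
[5] flags=1000 LS?T → r0=0x88
[6] flags=1000 HI?F → skip
[7] flags=0000 → (cmp)
[8] flags=0000 LE?F → skip
[9] flags=0000 LT?F → skip

VAL = 0xa1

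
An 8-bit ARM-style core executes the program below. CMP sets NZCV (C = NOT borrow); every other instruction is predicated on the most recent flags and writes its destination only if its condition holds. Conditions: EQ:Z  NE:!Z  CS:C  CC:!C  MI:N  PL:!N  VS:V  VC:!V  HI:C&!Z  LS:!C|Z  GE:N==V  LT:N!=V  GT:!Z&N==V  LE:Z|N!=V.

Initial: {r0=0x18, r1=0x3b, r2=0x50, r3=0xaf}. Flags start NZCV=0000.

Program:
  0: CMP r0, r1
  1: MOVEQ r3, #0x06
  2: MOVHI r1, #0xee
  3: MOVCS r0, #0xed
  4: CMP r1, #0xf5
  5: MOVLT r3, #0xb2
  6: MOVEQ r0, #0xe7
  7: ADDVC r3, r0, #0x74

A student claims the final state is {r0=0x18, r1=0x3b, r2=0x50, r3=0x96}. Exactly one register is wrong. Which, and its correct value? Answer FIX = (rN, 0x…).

FIX = (r3, 0x8c)

0: ✓ CMP  NZCV=1000
1: · MOVEQ
2: · MOVHI
3: · MOVCS
4: ✓ CMP  NZCV=0000
5: · MOVLT
6: · MOVEQ
7: ✓ ADDVC  r3←0x8c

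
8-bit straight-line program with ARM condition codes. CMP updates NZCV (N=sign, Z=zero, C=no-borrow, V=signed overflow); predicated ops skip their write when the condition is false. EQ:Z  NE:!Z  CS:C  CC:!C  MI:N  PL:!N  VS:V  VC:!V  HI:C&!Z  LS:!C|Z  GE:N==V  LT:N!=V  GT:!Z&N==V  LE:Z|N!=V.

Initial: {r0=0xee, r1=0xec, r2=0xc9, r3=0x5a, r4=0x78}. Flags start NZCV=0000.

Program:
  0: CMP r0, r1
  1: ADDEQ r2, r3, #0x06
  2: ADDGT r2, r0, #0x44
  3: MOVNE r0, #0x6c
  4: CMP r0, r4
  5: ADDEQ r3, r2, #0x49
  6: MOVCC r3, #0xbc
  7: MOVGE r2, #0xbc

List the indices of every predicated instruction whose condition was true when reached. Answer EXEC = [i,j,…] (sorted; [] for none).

[0] flags=0010 → (cmp)
[1] flags=0010 EQ?F → skip
[2] flags=0010 GT?T → r2=0x32
[3] flags=0010 NE?T → r0=0x6c
[4] flags=1000 → (cmp)
[5] flags=1000 EQ?F → skip
[6] flags=1000 CC?T → r3=0xbc
[7] flags=1000 GE?F → skip

EXEC = [2,3,6]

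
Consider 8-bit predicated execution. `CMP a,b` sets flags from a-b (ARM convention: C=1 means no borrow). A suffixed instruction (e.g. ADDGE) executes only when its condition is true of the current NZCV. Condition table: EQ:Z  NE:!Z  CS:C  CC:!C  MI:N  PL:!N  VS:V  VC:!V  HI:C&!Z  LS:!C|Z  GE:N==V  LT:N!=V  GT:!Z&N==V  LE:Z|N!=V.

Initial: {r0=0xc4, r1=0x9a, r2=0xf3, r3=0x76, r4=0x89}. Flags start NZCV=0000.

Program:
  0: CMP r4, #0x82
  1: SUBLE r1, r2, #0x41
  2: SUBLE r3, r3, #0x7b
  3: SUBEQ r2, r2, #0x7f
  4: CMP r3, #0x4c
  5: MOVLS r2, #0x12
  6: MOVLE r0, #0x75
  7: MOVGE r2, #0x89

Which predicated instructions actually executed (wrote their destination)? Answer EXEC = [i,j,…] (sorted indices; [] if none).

EXEC = [7]

0: ✓ CMP  NZCV=0010
1: · SUBLE
2: · SUBLE
3: · SUBEQ
4: ✓ CMP  NZCV=0010
5: · MOVLS
6: · MOVLE
7: ✓ MOVGE  r2←0x89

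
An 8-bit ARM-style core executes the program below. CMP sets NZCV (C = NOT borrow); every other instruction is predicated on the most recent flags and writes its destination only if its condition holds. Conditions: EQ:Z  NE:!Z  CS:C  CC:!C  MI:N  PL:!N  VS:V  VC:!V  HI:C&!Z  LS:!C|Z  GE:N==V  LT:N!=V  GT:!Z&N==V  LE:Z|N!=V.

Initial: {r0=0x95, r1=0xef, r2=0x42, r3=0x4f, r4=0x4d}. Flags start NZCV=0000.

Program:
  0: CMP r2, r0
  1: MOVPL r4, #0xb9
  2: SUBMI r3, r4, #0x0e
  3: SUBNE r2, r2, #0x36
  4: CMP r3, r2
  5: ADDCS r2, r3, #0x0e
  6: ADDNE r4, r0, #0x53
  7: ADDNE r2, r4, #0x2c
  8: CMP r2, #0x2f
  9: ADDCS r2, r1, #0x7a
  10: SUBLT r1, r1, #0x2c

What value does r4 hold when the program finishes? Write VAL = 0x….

[0] flags=1001 → (cmp)
[1] flags=1001 PL?F → skip
[2] flags=1001 MI?T → r3=0x3f
[3] flags=1001 NE?T → r2=0x0c
[4] flags=0010 → (cmp)
[5] flags=0010 CS?T → r2=0x4d
[6] flags=0010 NE?T → r4=0xe8
[7] flags=0010 NE?T → r2=0x14
[8] flags=1000 → (cmp)
[9] flags=1000 CS?F → skip
[10] flags=1000 LT?T → r1=0xc3

VAL = 0xe8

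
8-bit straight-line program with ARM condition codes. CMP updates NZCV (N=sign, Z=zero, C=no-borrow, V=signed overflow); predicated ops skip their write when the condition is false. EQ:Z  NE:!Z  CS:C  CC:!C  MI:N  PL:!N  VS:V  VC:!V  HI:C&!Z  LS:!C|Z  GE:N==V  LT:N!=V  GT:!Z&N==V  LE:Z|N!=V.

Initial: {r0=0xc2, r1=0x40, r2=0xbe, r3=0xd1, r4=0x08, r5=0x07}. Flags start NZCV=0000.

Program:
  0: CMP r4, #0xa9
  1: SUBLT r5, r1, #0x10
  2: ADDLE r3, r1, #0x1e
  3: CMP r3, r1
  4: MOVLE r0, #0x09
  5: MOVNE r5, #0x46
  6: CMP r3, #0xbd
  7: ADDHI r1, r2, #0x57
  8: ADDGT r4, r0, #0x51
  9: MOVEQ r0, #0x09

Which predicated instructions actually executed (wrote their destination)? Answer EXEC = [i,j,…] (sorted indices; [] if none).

0: ✓ CMP  NZCV=0000
1: · SUBLT
2: · ADDLE
3: ✓ CMP  NZCV=1010
4: ✓ MOVLE  r0←0x09
5: ✓ MOVNE  r5←0x46
6: ✓ CMP  NZCV=0010
7: ✓ ADDHI  r1←0x15
8: ✓ ADDGT  r4←0x5a
9: · MOVEQ

EXEC = [4,5,7,8]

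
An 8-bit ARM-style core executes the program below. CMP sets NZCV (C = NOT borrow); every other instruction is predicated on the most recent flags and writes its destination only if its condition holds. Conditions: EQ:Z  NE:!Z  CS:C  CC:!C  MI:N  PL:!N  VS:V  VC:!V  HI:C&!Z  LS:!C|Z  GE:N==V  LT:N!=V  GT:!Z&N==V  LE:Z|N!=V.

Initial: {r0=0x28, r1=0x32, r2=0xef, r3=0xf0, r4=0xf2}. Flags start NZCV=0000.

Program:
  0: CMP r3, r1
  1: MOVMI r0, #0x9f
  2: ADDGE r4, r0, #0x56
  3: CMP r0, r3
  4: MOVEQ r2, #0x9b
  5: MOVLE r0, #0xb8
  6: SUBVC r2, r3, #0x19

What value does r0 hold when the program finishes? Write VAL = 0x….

0: ✓ CMP  NZCV=1010
1: ✓ MOVMI  r0←0x9f
2: · ADDGE
3: ✓ CMP  NZCV=1000
4: · MOVEQ
5: ✓ MOVLE  r0←0xb8
6: ✓ SUBVC  r2←0xd7

VAL = 0xb8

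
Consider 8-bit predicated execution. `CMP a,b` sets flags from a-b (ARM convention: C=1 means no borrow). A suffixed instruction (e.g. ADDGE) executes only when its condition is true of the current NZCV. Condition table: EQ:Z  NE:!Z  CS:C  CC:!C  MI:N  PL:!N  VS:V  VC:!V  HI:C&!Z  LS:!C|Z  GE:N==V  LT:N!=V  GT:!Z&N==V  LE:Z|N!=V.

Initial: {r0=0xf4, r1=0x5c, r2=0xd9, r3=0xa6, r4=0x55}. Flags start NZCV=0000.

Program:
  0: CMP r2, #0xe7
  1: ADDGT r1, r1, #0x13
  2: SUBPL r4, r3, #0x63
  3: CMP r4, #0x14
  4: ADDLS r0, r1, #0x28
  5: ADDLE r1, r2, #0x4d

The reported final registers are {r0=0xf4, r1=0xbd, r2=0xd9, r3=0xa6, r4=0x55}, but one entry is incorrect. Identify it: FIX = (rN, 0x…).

FIX = (r1, 0x5c)

[0] flags=1000 → (cmp)
[1] flags=1000 GT?F → skip
[2] flags=1000 PL?F → skip
[3] flags=0010 → (cmp)
[4] flags=0010 LS?F → skip
[5] flags=0010 LE?F → skip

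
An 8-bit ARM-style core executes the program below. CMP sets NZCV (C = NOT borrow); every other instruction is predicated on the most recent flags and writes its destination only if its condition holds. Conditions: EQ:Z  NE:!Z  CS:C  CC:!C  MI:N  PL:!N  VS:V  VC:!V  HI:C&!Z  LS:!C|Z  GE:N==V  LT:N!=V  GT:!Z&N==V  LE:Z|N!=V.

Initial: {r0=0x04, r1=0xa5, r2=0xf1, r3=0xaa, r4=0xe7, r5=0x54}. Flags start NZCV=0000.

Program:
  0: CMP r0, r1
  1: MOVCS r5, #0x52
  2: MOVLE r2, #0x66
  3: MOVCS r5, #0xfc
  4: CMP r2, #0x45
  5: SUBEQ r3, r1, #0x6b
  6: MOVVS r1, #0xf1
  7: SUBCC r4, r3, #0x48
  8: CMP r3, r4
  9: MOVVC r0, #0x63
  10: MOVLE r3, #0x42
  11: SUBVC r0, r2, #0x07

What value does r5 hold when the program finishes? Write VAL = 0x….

VAL = 0x54

0: ✓ CMP  NZCV=0000
1: · MOVCS
2: · MOVLE
3: · MOVCS
4: ✓ CMP  NZCV=1010
5: · SUBEQ
6: · MOVVS
7: · SUBCC
8: ✓ CMP  NZCV=1000
9: ✓ MOVVC  r0←0x63
10: ✓ MOVLE  r3←0x42
11: ✓ SUBVC  r0←0xea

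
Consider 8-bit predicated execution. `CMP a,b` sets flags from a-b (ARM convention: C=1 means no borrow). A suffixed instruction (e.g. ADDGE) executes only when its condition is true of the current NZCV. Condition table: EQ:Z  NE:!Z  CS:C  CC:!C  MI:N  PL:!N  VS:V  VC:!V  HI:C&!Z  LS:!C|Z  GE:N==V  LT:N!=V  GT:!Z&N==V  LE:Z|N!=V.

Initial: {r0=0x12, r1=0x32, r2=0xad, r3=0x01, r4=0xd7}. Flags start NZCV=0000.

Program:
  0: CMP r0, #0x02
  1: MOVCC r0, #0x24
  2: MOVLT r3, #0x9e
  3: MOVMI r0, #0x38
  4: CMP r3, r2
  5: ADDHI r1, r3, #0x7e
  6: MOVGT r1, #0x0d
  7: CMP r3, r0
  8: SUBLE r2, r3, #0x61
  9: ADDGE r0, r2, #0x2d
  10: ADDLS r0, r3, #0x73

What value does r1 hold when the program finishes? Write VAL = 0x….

0: ✓ CMP  NZCV=0010
1: · MOVCC
2: · MOVLT
3: · MOVMI
4: ✓ CMP  NZCV=0000
5: · ADDHI
6: ✓ MOVGT  r1←0x0d
7: ✓ CMP  NZCV=1000
8: ✓ SUBLE  r2←0xa0
9: · ADDGE
10: ✓ ADDLS  r0←0x74

VAL = 0x0d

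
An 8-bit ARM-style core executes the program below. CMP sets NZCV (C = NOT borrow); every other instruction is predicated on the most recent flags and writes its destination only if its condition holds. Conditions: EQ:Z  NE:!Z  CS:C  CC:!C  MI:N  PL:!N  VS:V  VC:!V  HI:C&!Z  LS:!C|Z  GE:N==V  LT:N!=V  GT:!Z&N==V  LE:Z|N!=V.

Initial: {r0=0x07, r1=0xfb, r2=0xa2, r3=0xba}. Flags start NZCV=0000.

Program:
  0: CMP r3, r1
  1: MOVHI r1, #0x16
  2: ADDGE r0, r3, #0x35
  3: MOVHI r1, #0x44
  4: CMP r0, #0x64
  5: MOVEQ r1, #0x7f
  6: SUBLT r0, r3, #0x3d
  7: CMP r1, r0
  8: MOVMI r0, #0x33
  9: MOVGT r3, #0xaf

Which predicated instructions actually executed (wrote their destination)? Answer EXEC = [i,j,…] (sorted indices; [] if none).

0: ✓ CMP  NZCV=1000
1: · MOVHI
2: · ADDGE
3: · MOVHI
4: ✓ CMP  NZCV=1000
5: · MOVEQ
6: ✓ SUBLT  r0←0x7d
7: ✓ CMP  NZCV=0011
8: · MOVMI
9: · MOVGT

EXEC = [6]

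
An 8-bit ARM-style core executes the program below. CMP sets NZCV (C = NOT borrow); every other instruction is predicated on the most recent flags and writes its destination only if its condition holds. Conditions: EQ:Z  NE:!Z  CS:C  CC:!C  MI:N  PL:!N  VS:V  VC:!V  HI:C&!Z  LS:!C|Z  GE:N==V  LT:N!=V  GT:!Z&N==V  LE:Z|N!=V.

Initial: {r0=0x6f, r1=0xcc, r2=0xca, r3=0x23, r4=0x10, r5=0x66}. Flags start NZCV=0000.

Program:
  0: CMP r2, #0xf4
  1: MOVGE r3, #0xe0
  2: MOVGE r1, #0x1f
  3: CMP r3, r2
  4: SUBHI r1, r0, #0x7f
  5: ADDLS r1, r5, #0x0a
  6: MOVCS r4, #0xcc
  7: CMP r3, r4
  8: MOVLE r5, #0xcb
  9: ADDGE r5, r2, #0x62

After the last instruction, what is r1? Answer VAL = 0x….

0: ✓ CMP  NZCV=1000
1: · MOVGE
2: · MOVGE
3: ✓ CMP  NZCV=0000
4: · SUBHI
5: ✓ ADDLS  r1←0x70
6: · MOVCS
7: ✓ CMP  NZCV=0010
8: · MOVLE
9: ✓ ADDGE  r5←0x2c

VAL = 0x70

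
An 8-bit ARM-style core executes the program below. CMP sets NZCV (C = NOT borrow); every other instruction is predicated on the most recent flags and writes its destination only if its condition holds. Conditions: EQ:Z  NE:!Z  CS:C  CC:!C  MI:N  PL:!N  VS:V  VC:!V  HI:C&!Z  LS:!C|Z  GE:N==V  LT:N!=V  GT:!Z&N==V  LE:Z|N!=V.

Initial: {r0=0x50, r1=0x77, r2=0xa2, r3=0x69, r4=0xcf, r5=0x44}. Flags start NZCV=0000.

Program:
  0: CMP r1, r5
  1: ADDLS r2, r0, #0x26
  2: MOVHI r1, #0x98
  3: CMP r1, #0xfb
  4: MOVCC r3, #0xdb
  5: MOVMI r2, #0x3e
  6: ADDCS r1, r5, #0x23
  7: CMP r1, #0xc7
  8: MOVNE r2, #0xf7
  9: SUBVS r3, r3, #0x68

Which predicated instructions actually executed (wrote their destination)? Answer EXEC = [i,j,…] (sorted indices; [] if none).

EXEC = [2,4,5,8]

[0] flags=0010 → (cmp)
[1] flags=0010 LS?F → skip
[2] flags=0010 HI?T → r1=0x98
[3] flags=1000 → (cmp)
[4] flags=1000 CC?T → r3=0xdb
[5] flags=1000 MI?T → r2=0x3e
[6] flags=1000 CS?F → skip
[7] flags=1000 → (cmp)
[8] flags=1000 NE?T → r2=0xf7
[9] flags=1000 VS?F → skip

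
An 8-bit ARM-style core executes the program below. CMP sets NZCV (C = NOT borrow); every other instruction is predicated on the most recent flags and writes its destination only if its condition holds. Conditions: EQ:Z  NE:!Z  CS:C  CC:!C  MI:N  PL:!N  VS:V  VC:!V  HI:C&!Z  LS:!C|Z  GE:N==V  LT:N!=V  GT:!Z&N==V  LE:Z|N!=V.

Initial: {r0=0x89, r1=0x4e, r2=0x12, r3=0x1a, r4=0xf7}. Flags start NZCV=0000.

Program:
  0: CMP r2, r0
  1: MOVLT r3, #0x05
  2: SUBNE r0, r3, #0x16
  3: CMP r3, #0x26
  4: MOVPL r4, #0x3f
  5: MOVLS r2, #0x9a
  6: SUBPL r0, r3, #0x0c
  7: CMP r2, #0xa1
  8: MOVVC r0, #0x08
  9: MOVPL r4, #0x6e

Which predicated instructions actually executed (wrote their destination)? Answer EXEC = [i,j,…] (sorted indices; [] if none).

EXEC = [2,5,8]

[0] flags=1001 → (cmp)
[1] flags=1001 LT?F → skip
[2] flags=1001 NE?T → r0=0x04
[3] flags=1000 → (cmp)
[4] flags=1000 PL?F → skip
[5] flags=1000 LS?T → r2=0x9a
[6] flags=1000 PL?F → skip
[7] flags=1000 → (cmp)
[8] flags=1000 VC?T → r0=0x08
[9] flags=1000 PL?F → skip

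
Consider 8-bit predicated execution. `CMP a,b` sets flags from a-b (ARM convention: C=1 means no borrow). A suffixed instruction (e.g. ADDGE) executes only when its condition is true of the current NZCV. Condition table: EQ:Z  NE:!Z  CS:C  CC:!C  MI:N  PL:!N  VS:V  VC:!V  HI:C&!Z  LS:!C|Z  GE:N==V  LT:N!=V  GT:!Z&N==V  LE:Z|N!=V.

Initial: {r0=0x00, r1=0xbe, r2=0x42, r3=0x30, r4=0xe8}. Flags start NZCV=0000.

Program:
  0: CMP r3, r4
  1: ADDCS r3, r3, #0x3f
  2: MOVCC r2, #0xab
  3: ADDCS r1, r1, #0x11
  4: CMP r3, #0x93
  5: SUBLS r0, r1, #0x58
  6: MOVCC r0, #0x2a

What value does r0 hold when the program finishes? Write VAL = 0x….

0: ✓ CMP  NZCV=0000
1: · ADDCS
2: ✓ MOVCC  r2←0xab
3: · ADDCS
4: ✓ CMP  NZCV=1001
5: ✓ SUBLS  r0←0x66
6: ✓ MOVCC  r0←0x2a

VAL = 0x2a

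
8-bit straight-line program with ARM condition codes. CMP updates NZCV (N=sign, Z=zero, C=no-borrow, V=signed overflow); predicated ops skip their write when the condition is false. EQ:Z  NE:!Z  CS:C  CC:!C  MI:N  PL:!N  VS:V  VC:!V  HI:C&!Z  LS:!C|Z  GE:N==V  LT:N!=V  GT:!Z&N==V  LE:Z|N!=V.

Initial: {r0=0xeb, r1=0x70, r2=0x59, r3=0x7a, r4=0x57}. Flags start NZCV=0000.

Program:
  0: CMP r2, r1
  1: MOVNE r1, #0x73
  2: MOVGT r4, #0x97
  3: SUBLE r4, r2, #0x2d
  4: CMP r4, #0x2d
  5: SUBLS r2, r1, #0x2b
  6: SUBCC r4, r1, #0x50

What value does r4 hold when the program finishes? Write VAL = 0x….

VAL = 0x23

0: ✓ CMP  NZCV=1000
1: ✓ MOVNE  r1←0x73
2: · MOVGT
3: ✓ SUBLE  r4←0x2c
4: ✓ CMP  NZCV=1000
5: ✓ SUBLS  r2←0x48
6: ✓ SUBCC  r4←0x23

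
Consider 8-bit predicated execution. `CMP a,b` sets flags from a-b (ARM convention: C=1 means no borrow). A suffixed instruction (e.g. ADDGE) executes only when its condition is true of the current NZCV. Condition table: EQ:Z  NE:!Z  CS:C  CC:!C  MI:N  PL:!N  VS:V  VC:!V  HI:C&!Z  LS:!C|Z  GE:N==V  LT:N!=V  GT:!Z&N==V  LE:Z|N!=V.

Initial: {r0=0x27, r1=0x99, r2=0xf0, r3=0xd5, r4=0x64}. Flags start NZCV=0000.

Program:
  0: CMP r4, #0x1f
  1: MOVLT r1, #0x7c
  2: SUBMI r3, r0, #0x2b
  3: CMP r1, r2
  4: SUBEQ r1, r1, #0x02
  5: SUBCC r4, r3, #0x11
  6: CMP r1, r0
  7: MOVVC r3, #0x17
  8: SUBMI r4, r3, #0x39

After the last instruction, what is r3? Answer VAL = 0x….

VAL = 0xd5

[0] flags=0010 → (cmp)
[1] flags=0010 LT?F → skip
[2] flags=0010 MI?F → skip
[3] flags=1000 → (cmp)
[4] flags=1000 EQ?F → skip
[5] flags=1000 CC?T → r4=0xc4
[6] flags=0011 → (cmp)
[7] flags=0011 VC?F → skip
[8] flags=0011 MI?F → skip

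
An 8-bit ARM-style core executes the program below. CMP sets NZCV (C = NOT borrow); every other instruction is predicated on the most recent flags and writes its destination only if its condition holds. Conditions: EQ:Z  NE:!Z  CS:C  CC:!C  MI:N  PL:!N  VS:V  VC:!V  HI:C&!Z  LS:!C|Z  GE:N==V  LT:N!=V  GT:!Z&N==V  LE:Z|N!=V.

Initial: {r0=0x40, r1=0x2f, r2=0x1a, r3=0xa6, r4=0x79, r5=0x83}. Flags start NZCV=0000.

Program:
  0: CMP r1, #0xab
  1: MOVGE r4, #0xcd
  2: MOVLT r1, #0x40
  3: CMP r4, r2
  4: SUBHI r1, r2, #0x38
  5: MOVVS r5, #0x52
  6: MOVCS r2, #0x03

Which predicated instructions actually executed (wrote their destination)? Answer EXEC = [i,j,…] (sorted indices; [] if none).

EXEC = [1,4,6]

0: ✓ CMP  NZCV=1001
1: ✓ MOVGE  r4←0xcd
2: · MOVLT
3: ✓ CMP  NZCV=1010
4: ✓ SUBHI  r1←0xe2
5: · MOVVS
6: ✓ MOVCS  r2←0x03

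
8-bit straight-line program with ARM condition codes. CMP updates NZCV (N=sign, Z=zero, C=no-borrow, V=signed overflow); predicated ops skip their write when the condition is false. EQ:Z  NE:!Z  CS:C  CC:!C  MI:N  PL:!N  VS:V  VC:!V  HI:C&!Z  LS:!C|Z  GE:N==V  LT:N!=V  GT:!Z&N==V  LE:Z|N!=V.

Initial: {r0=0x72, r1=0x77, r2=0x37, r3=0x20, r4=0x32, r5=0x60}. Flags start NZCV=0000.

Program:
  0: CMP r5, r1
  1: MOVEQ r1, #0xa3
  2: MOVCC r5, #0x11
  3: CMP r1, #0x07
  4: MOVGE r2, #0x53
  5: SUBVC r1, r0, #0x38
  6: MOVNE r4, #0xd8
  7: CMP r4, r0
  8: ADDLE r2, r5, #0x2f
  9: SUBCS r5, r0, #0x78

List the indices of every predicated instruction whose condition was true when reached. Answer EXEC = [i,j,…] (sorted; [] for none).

0: ✓ CMP  NZCV=1000
1: · MOVEQ
2: ✓ MOVCC  r5←0x11
3: ✓ CMP  NZCV=0010
4: ✓ MOVGE  r2←0x53
5: ✓ SUBVC  r1←0x3a
6: ✓ MOVNE  r4←0xd8
7: ✓ CMP  NZCV=0011
8: ✓ ADDLE  r2←0x40
9: ✓ SUBCS  r5←0xfa

EXEC = [2,4,5,6,8,9]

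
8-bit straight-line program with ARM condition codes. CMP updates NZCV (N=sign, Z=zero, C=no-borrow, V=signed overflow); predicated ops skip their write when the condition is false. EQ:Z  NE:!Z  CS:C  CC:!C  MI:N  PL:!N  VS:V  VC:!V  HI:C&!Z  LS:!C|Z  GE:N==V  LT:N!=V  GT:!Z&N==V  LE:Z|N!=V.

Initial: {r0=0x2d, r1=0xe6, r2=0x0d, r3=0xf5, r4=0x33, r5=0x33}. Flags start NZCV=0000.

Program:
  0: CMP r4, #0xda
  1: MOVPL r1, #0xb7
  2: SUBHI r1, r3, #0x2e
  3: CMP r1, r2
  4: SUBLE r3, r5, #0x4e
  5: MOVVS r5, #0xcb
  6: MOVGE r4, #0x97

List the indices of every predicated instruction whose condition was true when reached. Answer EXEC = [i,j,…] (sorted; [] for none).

EXEC = [1,4]

[0] flags=0000 → (cmp)
[1] flags=0000 PL?T → r1=0xb7
[2] flags=0000 HI?F → skip
[3] flags=1010 → (cmp)
[4] flags=1010 LE?T → r3=0xe5
[5] flags=1010 VS?F → skip
[6] flags=1010 GE?F → skip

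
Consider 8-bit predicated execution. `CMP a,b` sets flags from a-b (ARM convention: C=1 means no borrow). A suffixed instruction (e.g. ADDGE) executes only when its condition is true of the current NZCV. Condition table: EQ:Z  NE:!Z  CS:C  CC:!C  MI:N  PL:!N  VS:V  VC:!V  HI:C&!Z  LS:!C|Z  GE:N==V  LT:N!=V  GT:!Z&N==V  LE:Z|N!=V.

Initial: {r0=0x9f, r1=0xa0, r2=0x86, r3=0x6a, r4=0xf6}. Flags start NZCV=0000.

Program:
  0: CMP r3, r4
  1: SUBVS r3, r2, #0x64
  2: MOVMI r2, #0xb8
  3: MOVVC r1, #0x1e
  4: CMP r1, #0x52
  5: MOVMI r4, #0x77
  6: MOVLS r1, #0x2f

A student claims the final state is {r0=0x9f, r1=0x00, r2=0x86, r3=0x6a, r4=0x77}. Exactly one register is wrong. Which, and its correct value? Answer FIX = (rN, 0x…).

FIX = (r1, 0x2f)

0: ✓ CMP  NZCV=0000
1: · SUBVS
2: · MOVMI
3: ✓ MOVVC  r1←0x1e
4: ✓ CMP  NZCV=1000
5: ✓ MOVMI  r4←0x77
6: ✓ MOVLS  r1←0x2f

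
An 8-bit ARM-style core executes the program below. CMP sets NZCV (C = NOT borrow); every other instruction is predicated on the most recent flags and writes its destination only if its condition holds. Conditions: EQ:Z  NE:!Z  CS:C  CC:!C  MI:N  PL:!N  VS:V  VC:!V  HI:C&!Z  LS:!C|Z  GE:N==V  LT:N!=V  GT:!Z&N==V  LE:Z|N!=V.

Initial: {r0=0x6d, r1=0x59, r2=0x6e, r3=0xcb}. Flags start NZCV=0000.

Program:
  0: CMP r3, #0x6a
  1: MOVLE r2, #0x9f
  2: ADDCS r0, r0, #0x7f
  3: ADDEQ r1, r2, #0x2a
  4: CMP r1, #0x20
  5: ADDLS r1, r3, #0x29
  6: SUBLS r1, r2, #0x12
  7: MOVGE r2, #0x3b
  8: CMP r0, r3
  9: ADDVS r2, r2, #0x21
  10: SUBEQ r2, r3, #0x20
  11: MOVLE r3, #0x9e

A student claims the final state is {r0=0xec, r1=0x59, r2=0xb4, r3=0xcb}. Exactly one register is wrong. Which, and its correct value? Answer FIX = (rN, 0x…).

[0] flags=0011 → (cmp)
[1] flags=0011 LE?T → r2=0x9f
[2] flags=0011 CS?T → r0=0xec
[3] flags=0011 EQ?F → skip
[4] flags=0010 → (cmp)
[5] flags=0010 LS?F → skip
[6] flags=0010 LS?F → skip
[7] flags=0010 GE?T → r2=0x3b
[8] flags=0010 → (cmp)
[9] flags=0010 VS?F → skip
[10] flags=0010 EQ?F → skip
[11] flags=0010 LE?F → skip

FIX = (r2, 0x3b)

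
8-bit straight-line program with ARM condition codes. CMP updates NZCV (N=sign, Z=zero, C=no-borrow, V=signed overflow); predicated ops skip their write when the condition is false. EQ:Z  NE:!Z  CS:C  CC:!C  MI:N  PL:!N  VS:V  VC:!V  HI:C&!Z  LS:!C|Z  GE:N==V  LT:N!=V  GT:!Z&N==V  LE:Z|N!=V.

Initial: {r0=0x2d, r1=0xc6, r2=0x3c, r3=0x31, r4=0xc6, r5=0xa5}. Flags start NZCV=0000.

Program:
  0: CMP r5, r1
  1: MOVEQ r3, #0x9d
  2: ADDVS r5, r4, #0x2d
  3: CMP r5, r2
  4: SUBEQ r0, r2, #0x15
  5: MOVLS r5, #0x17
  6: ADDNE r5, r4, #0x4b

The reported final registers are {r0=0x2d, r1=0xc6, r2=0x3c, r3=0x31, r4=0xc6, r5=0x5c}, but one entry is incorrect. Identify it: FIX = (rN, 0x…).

0: ✓ CMP  NZCV=1000
1: · MOVEQ
2: · ADDVS
3: ✓ CMP  NZCV=0011
4: · SUBEQ
5: · MOVLS
6: ✓ ADDNE  r5←0x11

FIX = (r5, 0x11)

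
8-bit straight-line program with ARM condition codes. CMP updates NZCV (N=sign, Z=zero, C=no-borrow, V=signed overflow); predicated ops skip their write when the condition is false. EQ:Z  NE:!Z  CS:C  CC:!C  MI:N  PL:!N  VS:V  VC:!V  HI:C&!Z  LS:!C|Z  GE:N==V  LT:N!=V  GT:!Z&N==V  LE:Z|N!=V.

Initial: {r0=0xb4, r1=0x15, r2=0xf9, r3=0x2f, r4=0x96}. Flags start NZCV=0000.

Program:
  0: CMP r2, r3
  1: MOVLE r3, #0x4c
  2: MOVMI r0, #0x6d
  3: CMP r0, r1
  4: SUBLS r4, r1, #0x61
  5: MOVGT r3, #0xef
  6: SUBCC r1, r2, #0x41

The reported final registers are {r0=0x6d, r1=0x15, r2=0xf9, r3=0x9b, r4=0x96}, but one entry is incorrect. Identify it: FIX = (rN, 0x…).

0: ✓ CMP  NZCV=1010
1: ✓ MOVLE  r3←0x4c
2: ✓ MOVMI  r0←0x6d
3: ✓ CMP  NZCV=0010
4: · SUBLS
5: ✓ MOVGT  r3←0xef
6: · SUBCC

FIX = (r3, 0xef)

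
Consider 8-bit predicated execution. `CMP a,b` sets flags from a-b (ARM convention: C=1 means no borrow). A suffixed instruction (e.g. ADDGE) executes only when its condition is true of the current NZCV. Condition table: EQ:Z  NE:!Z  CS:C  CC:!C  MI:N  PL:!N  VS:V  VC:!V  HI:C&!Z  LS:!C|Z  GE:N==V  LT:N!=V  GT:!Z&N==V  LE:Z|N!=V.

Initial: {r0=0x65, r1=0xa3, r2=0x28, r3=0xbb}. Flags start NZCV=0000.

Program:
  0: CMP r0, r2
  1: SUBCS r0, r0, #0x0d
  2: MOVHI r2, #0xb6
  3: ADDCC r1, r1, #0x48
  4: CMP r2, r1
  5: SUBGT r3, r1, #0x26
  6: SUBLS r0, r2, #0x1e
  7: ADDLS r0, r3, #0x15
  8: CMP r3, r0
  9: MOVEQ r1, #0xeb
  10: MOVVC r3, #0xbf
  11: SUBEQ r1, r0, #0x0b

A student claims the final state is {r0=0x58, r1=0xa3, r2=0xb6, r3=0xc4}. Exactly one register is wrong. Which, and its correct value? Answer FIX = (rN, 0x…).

FIX = (r3, 0xbf)

[0] flags=0010 → (cmp)
[1] flags=0010 CS?T → r0=0x58
[2] flags=0010 HI?T → r2=0xb6
[3] flags=0010 CC?F → skip
[4] flags=0010 → (cmp)
[5] flags=0010 GT?T → r3=0x7d
[6] flags=0010 LS?F → skip
[7] flags=0010 LS?F → skip
[8] flags=0010 → (cmp)
[9] flags=0010 EQ?F → skip
[10] flags=0010 VC?T → r3=0xbf
[11] flags=0010 EQ?F → skip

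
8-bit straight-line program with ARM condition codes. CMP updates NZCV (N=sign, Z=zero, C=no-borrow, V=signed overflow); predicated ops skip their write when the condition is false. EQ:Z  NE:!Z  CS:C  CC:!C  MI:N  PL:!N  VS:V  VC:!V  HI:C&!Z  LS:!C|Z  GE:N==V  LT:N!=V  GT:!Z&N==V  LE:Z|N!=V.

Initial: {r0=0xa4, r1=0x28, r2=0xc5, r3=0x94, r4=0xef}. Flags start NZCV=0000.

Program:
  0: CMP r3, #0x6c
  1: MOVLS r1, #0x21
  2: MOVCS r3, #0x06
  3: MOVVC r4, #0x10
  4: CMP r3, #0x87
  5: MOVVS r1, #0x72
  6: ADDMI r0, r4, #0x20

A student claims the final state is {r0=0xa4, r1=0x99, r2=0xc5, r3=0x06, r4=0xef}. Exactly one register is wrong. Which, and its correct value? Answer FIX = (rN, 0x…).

FIX = (r1, 0x28)

[0] flags=0011 → (cmp)
[1] flags=0011 LS?F → skip
[2] flags=0011 CS?T → r3=0x06
[3] flags=0011 VC?F → skip
[4] flags=0000 → (cmp)
[5] flags=0000 VS?F → skip
[6] flags=0000 MI?F → skip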